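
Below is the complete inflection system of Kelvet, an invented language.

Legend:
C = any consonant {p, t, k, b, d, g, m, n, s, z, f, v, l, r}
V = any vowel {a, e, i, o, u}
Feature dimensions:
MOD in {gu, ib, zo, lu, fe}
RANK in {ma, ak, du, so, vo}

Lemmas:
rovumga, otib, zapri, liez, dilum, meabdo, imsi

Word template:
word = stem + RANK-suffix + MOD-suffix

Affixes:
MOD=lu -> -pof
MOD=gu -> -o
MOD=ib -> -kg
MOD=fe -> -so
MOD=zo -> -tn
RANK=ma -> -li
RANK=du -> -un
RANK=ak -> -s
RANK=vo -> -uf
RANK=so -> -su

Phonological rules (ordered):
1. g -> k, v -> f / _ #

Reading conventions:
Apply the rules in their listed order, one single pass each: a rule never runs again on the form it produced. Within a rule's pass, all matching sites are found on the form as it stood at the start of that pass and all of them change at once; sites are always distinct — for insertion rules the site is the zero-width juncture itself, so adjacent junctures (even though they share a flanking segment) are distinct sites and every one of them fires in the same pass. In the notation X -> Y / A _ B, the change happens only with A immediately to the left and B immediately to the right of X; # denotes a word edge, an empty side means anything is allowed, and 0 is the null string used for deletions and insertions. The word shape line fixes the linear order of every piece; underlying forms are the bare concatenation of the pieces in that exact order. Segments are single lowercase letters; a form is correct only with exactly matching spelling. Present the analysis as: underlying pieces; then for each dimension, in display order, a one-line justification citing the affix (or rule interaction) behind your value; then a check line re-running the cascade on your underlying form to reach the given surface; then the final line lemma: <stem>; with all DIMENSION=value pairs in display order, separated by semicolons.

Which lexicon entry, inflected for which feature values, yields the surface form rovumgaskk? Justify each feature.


underlying: rovumga-s-kg
MOD=ib - signalled by the affix -kg
RANK=ak - signalled by the affix -s
check: rovumgaskg -> rovumgaskk
lemma: rovumga; MOD=ib; RANK=ak


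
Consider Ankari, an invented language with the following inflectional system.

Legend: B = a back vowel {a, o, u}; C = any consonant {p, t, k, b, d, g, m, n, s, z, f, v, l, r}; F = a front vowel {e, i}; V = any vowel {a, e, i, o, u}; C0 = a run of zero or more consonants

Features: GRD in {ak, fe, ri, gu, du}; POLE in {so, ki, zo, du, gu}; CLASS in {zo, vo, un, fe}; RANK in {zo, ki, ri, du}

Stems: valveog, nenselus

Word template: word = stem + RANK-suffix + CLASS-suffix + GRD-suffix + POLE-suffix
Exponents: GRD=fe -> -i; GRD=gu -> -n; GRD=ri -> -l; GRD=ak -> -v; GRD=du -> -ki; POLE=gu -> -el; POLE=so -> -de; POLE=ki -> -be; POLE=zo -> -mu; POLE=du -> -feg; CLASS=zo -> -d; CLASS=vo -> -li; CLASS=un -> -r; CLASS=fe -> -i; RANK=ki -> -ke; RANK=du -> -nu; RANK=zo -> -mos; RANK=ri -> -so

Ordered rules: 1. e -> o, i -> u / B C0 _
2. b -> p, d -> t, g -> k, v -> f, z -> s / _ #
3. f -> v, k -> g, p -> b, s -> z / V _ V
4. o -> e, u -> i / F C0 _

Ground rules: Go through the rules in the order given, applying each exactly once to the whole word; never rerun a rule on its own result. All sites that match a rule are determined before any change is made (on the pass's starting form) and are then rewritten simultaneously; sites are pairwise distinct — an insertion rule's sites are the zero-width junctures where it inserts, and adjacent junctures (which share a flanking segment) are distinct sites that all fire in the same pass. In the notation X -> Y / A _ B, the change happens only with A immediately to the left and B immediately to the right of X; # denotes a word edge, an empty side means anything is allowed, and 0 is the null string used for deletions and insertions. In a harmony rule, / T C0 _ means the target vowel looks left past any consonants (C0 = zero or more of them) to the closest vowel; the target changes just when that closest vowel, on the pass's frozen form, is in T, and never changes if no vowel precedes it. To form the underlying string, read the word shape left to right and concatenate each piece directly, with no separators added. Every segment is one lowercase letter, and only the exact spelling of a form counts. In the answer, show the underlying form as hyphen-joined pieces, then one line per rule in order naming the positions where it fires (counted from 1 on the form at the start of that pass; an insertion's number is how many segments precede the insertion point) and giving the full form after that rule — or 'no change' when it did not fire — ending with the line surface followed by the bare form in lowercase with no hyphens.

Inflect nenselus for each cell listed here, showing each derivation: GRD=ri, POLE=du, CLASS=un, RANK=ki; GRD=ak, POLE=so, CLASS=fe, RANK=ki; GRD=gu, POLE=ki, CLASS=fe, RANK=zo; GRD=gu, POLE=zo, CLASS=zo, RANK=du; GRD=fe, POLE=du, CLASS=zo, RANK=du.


cell GRD=ri, POLE=du, CLASS=un, RANK=ki:
underlying: nenselus-ke-r-l-feg
1. e -> o, i -> u / B C0 _: fires at position(s) 10: nenseluskorlfeg
2. b -> p, d -> t, g -> k, v -> f, z -> s / _ #: fires at position(s) 15: nenseluskorlfek
3. f -> v, k -> g, p -> b, s -> z / V _ V: no change
4. o -> e, u -> i / F C0 _: fires at position(s) 7: nenseliskorlfek
surface: nenseliskorlfek

cell GRD=ak, POLE=so, CLASS=fe, RANK=ki:
underlying: nenselus-ke-i-v-de
1. e -> o, i -> u / B C0 _: fires at position(s) 10: nenseluskoivde
2. b -> p, d -> t, g -> k, v -> f, z -> s / _ #: no change
3. f -> v, k -> g, p -> b, s -> z / V _ V: no change
4. o -> e, u -> i / F C0 _: fires at position(s) 7: nenseliskoivde
surface: nenseliskoivde

cell GRD=gu, POLE=ki, CLASS=fe, RANK=zo:
underlying: nenselus-mos-i-n-be
1. e -> o, i -> u / B C0 _: fires at position(s) 12: nenselusmosunbe
2. b -> p, d -> t, g -> k, v -> f, z -> s / _ #: no change
3. f -> v, k -> g, p -> b, s -> z / V _ V: fires at position(s) 11: nenselusmozunbe
4. o -> e, u -> i / F C0 _: fires at position(s) 7: nenselismozunbe
surface: nenselismozunbe

cell GRD=gu, POLE=zo, CLASS=zo, RANK=du:
underlying: nenselus-nu-d-n-mu
1. e -> o, i -> u / B C0 _: no change
2. b -> p, d -> t, g -> k, v -> f, z -> s / _ #: no change
3. f -> v, k -> g, p -> b, s -> z / V _ V: no change
4. o -> e, u -> i / F C0 _: fires at position(s) 7: nenselisnudnmu
surface: nenselisnudnmu

cell GRD=fe, POLE=du, CLASS=zo, RANK=du:
underlying: nenselus-nu-d-i-feg
1. e -> o, i -> u / B C0 _: fires at position(s) 12: nenselusnudufeg
2. b -> p, d -> t, g -> k, v -> f, z -> s / _ #: fires at position(s) 15: nenselusnudufek
3. f -> v, k -> g, p -> b, s -> z / V _ V: fires at position(s) 13: nenselusnuduvek
4. o -> e, u -> i / F C0 _: fires at position(s) 7: nenselisnuduvek
surface: nenselisnuduvek


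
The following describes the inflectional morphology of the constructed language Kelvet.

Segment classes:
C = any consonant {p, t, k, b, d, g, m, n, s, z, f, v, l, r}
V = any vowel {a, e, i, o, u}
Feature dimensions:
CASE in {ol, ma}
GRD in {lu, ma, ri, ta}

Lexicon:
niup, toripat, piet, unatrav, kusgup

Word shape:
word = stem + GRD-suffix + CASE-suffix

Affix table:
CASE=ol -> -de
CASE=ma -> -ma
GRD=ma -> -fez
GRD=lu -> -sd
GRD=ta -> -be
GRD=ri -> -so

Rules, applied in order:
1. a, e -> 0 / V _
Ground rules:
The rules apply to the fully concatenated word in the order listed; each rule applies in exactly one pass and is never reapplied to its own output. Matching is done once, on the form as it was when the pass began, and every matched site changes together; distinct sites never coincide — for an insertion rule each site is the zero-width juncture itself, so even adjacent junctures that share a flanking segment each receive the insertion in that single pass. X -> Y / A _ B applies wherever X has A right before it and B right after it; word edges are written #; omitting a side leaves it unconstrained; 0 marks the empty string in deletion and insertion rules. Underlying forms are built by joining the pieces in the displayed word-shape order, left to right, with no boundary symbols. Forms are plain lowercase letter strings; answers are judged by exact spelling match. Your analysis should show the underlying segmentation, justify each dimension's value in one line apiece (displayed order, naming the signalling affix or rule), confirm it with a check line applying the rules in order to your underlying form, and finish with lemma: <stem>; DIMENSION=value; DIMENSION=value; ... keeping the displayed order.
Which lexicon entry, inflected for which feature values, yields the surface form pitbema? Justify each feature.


underlying: piet-be-ma
CASE=ma - signalled by the affix -ma
GRD=ta - signalled by the affix -be
check: pietbema -> pitbema
lemma: piet; CASE=ma; GRD=ta


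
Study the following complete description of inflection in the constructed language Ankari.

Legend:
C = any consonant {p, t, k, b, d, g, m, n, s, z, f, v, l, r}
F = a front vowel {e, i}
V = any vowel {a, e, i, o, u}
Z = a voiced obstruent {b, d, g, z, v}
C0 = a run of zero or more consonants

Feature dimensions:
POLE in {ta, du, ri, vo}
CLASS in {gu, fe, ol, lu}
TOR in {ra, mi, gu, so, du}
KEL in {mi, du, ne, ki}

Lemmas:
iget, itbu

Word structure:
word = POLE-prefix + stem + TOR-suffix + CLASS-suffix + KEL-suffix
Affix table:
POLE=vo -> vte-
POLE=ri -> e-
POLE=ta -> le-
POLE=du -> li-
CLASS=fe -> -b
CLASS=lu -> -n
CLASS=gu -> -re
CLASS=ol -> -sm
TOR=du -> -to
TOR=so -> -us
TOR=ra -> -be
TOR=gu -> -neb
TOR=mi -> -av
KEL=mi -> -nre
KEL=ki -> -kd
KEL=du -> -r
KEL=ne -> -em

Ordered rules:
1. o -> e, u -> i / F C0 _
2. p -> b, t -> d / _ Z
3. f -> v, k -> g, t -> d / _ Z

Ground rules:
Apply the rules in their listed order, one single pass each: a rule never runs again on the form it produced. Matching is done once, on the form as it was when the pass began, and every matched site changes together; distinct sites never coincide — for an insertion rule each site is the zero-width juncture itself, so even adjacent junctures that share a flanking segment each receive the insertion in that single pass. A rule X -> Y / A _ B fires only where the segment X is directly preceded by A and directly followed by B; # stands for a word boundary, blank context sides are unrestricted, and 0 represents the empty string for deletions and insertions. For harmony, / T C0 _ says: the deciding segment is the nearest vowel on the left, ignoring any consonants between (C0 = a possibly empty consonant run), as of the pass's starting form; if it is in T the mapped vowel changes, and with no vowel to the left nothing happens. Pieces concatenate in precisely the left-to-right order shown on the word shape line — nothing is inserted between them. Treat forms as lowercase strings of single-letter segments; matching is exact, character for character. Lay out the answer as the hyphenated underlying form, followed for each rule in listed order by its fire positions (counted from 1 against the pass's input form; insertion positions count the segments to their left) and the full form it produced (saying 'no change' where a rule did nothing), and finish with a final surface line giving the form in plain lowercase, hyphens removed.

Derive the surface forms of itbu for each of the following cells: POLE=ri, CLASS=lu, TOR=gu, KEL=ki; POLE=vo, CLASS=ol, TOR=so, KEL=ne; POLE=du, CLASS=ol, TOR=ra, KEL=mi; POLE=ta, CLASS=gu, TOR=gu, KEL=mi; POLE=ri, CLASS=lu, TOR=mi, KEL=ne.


cell POLE=ri, CLASS=lu, TOR=gu, KEL=ki:
underlying: e-itbu-neb-n-kd
1. o -> e, u -> i / F C0 _: fires at position(s) 5: eitbinebnkd
2. p -> b, t -> d / _ Z: fires at position(s) 3: eidbinebnkd
3. f -> v, k -> g, t -> d / _ Z: fires at position(s) 10: eidbinebngd
surface: eidbinebngd

cell POLE=vo, CLASS=ol, TOR=so, KEL=ne:
underlying: vte-itbu-us-sm-em
1. o -> e, u -> i / F C0 _: fires at position(s) 7: vteitbiussmem
2. p -> b, t -> d / _ Z: fires at position(s) 5: vteidbiussmem
3. f -> v, k -> g, t -> d / _ Z: no change
surface: vteidbiussmem

cell POLE=du, CLASS=ol, TOR=ra, KEL=mi:
underlying: li-itbu-be-sm-nre
1. o -> e, u -> i / F C0 _: fires at position(s) 6: liitbibesmnre
2. p -> b, t -> d / _ Z: fires at position(s) 4: liidbibesmnre
3. f -> v, k -> g, t -> d / _ Z: no change
surface: liidbibesmnre

cell POLE=ta, CLASS=gu, TOR=gu, KEL=mi:
underlying: le-itbu-neb-re-nre
1. o -> e, u -> i / F C0 _: fires at position(s) 6: leitbinebrenre
2. p -> b, t -> d / _ Z: fires at position(s) 4: leidbinebrenre
3. f -> v, k -> g, t -> d / _ Z: no change
surface: leidbinebrenre

cell POLE=ri, CLASS=lu, TOR=mi, KEL=ne:
underlying: e-itbu-av-n-em
1. o -> e, u -> i / F C0 _: fires at position(s) 5: eitbiavnem
2. p -> b, t -> d / _ Z: fires at position(s) 3: eidbiavnem
3. f -> v, k -> g, t -> d / _ Z: no change
surface: eidbiavnem


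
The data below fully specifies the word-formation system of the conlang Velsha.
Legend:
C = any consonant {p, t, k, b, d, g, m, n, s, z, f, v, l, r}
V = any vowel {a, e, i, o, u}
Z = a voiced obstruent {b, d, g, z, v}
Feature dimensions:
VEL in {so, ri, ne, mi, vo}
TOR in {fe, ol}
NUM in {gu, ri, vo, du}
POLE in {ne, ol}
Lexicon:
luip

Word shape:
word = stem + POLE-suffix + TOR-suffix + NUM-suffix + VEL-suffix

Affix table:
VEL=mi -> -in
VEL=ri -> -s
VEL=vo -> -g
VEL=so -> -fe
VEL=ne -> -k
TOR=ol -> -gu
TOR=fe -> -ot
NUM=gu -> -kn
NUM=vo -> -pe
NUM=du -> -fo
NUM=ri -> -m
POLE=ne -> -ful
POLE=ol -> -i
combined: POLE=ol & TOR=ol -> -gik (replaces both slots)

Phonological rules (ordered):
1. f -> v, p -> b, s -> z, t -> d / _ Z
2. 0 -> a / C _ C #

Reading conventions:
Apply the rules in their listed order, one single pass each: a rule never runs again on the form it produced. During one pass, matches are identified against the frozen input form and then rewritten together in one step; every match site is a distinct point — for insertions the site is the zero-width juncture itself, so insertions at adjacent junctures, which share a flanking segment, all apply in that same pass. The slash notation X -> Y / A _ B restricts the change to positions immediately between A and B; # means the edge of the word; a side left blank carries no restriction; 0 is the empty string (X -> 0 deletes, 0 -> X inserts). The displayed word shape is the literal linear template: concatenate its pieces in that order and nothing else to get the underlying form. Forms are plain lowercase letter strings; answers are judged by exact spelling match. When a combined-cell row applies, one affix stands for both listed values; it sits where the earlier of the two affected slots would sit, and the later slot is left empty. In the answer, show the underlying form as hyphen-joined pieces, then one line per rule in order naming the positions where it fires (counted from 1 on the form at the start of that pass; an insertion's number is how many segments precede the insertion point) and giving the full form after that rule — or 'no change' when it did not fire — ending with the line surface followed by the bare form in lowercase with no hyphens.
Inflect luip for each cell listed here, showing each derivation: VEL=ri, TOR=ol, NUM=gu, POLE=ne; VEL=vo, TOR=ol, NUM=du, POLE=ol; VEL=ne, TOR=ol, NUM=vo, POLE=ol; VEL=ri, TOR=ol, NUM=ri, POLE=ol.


cell VEL=ri, TOR=ol, NUM=gu, POLE=ne:
underlying: luip-ful-gu-kn-s
1. f -> v, p -> b, s -> z, t -> d / _ Z: no change
2. 0 -> a / C _ C #: inserts after position(s) 11: luipfulguknas
surface: luipfulguknas

cell VEL=vo, TOR=ol, NUM=du, POLE=ol:
underlying: luip-gik-fo-g
1. f -> v, p -> b, s -> z, t -> d / _ Z: fires at position(s) 4: luibgikfog
2. 0 -> a / C _ C #: no change
surface: luibgikfog

cell VEL=ne, TOR=ol, NUM=vo, POLE=ol:
underlying: luip-gik-pe-k
1. f -> v, p -> b, s -> z, t -> d / _ Z: fires at position(s) 4: luibgikpek
2. 0 -> a / C _ C #: no change
surface: luibgikpek

cell VEL=ri, TOR=ol, NUM=ri, POLE=ol:
underlying: luip-gik-m-s
1. f -> v, p -> b, s -> z, t -> d / _ Z: fires at position(s) 4: luibgikms
2. 0 -> a / C _ C #: inserts after position(s) 8: luibgikmas
surface: luibgikmas


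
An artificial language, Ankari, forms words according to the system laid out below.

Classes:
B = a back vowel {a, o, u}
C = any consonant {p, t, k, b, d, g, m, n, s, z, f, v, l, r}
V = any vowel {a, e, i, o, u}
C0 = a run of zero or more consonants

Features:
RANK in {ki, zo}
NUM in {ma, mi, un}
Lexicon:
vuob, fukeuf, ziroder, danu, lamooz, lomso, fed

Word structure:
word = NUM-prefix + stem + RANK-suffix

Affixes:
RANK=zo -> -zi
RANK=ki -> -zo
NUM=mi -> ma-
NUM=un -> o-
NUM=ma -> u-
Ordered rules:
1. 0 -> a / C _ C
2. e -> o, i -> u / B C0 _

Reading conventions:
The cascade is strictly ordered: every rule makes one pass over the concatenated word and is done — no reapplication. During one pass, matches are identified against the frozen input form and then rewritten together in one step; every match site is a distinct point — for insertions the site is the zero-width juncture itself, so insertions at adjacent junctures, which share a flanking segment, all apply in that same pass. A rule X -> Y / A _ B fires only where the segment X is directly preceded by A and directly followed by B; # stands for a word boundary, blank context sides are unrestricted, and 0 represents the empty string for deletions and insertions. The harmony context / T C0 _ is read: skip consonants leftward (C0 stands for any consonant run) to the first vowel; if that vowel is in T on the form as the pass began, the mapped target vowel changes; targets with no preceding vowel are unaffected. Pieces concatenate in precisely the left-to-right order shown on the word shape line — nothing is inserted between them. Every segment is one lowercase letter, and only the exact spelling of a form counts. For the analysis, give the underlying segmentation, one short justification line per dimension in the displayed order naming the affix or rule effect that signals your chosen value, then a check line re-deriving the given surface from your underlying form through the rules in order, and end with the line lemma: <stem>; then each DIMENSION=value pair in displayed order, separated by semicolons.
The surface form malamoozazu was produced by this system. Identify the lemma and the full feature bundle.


underlying: ma-lamooz-zi
RANK=zo - signalled by the affix -zi
NUM=mi - signalled by the affix ma-
check: malamoozzi -> malamoozazi -> malamoozazu
lemma: lamooz; RANK=zo; NUM=mi


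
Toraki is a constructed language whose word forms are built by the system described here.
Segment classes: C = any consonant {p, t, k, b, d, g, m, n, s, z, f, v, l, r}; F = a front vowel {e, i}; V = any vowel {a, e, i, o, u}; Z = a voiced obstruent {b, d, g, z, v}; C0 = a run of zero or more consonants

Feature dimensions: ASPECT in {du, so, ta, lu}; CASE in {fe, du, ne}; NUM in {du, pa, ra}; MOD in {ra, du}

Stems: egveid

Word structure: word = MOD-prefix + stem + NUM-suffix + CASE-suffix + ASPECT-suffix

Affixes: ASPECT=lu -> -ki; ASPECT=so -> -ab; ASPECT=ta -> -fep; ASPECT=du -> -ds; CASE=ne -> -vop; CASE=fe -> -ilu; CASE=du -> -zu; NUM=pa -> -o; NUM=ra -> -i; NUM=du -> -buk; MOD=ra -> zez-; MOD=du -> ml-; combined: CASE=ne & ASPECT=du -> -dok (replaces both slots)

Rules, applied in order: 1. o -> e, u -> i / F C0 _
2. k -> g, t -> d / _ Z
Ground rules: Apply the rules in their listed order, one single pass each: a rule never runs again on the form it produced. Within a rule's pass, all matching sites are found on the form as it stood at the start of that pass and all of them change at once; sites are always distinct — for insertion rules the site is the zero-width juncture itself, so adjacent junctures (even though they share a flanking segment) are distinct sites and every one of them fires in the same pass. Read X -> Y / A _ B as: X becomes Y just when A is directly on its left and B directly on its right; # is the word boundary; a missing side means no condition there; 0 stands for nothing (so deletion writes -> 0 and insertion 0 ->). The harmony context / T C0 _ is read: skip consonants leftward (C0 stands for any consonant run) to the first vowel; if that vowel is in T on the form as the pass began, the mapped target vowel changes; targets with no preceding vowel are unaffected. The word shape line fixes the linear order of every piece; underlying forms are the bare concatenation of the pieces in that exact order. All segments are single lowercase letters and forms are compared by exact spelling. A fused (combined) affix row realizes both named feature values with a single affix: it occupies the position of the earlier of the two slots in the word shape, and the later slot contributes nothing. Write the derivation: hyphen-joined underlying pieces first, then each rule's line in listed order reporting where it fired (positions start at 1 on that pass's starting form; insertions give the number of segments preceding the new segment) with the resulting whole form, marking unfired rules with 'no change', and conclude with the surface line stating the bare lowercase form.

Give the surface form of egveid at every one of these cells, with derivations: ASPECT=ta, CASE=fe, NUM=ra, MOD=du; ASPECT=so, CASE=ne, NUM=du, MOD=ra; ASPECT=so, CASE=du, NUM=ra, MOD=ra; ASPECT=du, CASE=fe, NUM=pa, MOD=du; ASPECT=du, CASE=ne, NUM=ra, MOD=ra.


cell ASPECT=ta, CASE=fe, NUM=ra, MOD=du:
underlying: ml-egveid-i-ilu-fep
1. o -> e, u -> i / F C0 _: fires at position(s) 12: mlegveidiilifep
2. k -> g, t -> d / _ Z: no change
surface: mlegveidiilifep

cell ASPECT=so, CASE=ne, NUM=du, MOD=ra:
underlying: zez-egveid-buk-vop-ab
1. o -> e, u -> i / F C0 _: fires at position(s) 11: zezegveidbikvopab
2. k -> g, t -> d / _ Z: fires at position(s) 12: zezegveidbigvopab
surface: zezegveidbigvopab

cell ASPECT=so, CASE=du, NUM=ra, MOD=ra:
underlying: zez-egveid-i-zu-ab
1. o -> e, u -> i / F C0 _: fires at position(s) 12: zezegveidiziab
2. k -> g, t -> d / _ Z: no change
surface: zezegveidiziab

cell ASPECT=du, CASE=fe, NUM=pa, MOD=du:
underlying: ml-egveid-o-ilu-ds
1. o -> e, u -> i / F C0 _: fires at position(s) 9, 12: mlegveideilids
2. k -> g, t -> d / _ Z: no change
surface: mlegveideilids

cell ASPECT=du, CASE=ne, NUM=ra, MOD=ra:
underlying: zez-egveid-i-dok
1. o -> e, u -> i / F C0 _: fires at position(s) 12: zezegveididek
2. k -> g, t -> d / _ Z: no change
surface: zezegveididek


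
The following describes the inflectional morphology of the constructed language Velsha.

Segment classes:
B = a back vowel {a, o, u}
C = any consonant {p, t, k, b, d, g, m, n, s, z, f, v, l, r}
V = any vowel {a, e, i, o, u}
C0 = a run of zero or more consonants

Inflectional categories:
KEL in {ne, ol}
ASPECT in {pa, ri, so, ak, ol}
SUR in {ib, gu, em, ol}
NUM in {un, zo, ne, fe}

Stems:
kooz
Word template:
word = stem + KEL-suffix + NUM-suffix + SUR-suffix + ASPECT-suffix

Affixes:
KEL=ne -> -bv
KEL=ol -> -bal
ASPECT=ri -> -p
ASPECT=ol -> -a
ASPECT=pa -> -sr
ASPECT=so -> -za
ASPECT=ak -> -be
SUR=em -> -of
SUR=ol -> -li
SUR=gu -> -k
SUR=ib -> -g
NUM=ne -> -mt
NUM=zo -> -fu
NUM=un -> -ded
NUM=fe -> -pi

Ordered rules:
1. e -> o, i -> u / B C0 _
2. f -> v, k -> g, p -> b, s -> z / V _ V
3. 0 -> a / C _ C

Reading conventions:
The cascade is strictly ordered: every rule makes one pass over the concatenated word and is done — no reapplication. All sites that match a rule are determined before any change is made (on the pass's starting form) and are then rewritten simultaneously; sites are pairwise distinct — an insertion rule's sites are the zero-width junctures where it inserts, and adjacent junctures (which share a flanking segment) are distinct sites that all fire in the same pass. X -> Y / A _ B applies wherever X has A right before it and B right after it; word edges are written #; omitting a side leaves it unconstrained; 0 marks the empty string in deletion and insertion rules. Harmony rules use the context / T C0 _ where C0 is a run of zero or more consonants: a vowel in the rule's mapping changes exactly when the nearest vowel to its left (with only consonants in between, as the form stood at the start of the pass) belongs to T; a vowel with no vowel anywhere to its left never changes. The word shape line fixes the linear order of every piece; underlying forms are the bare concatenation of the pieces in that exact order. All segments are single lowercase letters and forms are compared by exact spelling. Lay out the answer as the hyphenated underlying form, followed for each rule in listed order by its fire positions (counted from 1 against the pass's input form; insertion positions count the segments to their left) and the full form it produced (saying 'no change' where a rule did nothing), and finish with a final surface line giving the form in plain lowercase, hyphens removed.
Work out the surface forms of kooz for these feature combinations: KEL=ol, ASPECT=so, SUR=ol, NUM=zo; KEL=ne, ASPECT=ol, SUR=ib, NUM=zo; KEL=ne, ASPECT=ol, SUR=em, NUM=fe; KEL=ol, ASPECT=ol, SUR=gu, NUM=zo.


cell KEL=ol, ASPECT=so, SUR=ol, NUM=zo:
underlying: kooz-bal-fu-li-za
1. e -> o, i -> u / B C0 _: fires at position(s) 11: koozbalfuluza
2. f -> v, k -> g, p -> b, s -> z / V _ V: no change
3. 0 -> a / C _ C: inserts after position(s) 4, 7: koozabalafuluza
surface: koozabalafuluza

cell KEL=ne, ASPECT=ol, SUR=ib, NUM=zo:
underlying: kooz-bv-fu-g-a
1. e -> o, i -> u / B C0 _: no change
2. f -> v, k -> g, p -> b, s -> z / V _ V: no change
3. 0 -> a / C _ C: inserts after position(s) 4, 5, 6: koozabavafuga
surface: koozabavafuga

cell KEL=ne, ASPECT=ol, SUR=em, NUM=fe:
underlying: kooz-bv-pi-of-a
1. e -> o, i -> u / B C0 _: fires at position(s) 8: koozbvpuofa
2. f -> v, k -> g, p -> b, s -> z / V _ V: fires at position(s) 10: koozbvpuova
3. 0 -> a / C _ C: inserts after position(s) 4, 5, 6: koozabavapuova
surface: koozabavapuova

cell KEL=ol, ASPECT=ol, SUR=gu, NUM=zo:
underlying: kooz-bal-fu-k-a
1. e -> o, i -> u / B C0 _: no change
2. f -> v, k -> g, p -> b, s -> z / V _ V: fires at position(s) 10: koozbalfuga
3. 0 -> a / C _ C: inserts after position(s) 4, 7: koozabalafuga
surface: koozabalafuga


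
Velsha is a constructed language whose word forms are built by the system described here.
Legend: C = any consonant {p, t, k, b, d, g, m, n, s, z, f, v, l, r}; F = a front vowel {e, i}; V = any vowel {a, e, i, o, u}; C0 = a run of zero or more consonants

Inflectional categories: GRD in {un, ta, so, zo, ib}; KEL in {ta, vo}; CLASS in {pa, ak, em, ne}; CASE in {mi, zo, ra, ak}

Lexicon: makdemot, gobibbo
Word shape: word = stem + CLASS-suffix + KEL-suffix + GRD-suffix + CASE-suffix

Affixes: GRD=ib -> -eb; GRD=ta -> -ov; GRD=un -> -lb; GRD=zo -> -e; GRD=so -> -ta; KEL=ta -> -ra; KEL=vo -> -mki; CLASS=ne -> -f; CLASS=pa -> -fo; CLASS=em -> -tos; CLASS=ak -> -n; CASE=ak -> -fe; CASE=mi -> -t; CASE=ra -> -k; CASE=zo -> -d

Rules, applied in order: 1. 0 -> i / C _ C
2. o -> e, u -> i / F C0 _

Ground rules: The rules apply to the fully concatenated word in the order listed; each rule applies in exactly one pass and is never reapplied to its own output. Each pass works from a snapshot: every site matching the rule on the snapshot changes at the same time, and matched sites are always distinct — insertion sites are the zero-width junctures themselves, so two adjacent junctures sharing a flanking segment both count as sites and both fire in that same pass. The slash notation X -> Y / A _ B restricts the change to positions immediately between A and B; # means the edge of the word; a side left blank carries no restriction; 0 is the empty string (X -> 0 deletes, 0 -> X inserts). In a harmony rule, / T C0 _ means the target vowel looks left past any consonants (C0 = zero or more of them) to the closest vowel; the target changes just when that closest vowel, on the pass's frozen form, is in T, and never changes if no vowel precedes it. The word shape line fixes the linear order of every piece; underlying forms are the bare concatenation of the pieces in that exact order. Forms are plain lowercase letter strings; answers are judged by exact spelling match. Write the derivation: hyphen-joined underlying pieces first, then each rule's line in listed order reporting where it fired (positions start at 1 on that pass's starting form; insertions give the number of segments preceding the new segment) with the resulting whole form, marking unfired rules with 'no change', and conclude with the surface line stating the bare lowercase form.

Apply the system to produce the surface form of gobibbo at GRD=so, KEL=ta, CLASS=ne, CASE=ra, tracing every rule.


underlying: gobibbo-f-ra-ta-k
1. 0 -> i / C _ C: inserts after position(s) 5, 8: gobibibofiratak
2. o -> e, u -> i / F C0 _: fires at position(s) 8: gobibibefiratak
surface: gobibibefiratak


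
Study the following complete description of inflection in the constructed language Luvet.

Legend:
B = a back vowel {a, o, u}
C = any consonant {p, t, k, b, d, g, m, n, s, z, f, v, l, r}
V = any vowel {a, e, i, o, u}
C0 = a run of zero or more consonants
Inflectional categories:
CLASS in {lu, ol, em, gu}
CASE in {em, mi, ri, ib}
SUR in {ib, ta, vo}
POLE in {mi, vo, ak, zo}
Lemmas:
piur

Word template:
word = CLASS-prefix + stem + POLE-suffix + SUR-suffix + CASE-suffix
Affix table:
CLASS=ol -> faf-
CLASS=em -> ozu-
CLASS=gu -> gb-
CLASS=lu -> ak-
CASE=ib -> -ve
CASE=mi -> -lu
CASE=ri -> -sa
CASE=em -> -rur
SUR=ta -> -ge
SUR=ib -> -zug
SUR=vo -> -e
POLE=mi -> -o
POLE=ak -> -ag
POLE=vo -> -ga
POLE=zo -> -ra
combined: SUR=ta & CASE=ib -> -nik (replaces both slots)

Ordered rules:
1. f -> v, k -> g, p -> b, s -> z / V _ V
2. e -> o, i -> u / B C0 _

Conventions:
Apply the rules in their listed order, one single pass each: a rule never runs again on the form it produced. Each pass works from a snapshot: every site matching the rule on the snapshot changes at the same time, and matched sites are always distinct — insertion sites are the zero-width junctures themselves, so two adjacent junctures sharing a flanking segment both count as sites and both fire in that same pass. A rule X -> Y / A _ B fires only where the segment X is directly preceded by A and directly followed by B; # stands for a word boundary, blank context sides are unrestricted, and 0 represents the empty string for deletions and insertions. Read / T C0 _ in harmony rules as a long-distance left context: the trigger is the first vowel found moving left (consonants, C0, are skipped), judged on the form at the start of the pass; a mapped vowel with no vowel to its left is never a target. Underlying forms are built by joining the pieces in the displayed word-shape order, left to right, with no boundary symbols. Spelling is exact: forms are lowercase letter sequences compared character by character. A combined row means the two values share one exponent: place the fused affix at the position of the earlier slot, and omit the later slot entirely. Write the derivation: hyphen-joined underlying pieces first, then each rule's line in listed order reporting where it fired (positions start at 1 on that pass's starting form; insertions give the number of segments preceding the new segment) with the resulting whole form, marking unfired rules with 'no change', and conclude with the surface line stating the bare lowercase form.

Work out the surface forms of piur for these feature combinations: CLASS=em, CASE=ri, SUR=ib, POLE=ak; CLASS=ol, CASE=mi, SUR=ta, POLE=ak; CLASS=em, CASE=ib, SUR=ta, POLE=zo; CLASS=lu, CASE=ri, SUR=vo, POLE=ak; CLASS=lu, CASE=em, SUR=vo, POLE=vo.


cell CLASS=em, CASE=ri, SUR=ib, POLE=ak:
underlying: ozu-piur-ag-zug-sa
1. f -> v, k -> g, p -> b, s -> z / V _ V: fires at position(s) 4: ozubiuragzugsa
2. e -> o, i -> u / B C0 _: fires at position(s) 5: ozubuuragzugsa
surface: ozubuuragzugsa

cell CLASS=ol, CASE=mi, SUR=ta, POLE=ak:
underlying: faf-piur-ag-ge-lu
1. f -> v, k -> g, p -> b, s -> z / V _ V: no change
2. e -> o, i -> u / B C0 _: fires at position(s) 5, 11: fafpuuraggolu
surface: fafpuuraggolu

cell CLASS=em, CASE=ib, SUR=ta, POLE=zo:
underlying: ozu-piur-ra-nik
1. f -> v, k -> g, p -> b, s -> z / V _ V: fires at position(s) 4: ozubiurranik
2. e -> o, i -> u / B C0 _: fires at position(s) 5, 11: ozubuurranuk
surface: ozubuurranuk

cell CLASS=lu, CASE=ri, SUR=vo, POLE=ak:
underlying: ak-piur-ag-e-sa
1. f -> v, k -> g, p -> b, s -> z / V _ V: fires at position(s) 10: akpiurageza
2. e -> o, i -> u / B C0 _: fires at position(s) 4, 9: akpuuragoza
surface: akpuuragoza

cell CLASS=lu, CASE=em, SUR=vo, POLE=vo:
underlying: ak-piur-ga-e-rur
1. f -> v, k -> g, p -> b, s -> z / V _ V: no change
2. e -> o, i -> u / B C0 _: fires at position(s) 4, 9: akpuurgaorur
surface: akpuurgaorur


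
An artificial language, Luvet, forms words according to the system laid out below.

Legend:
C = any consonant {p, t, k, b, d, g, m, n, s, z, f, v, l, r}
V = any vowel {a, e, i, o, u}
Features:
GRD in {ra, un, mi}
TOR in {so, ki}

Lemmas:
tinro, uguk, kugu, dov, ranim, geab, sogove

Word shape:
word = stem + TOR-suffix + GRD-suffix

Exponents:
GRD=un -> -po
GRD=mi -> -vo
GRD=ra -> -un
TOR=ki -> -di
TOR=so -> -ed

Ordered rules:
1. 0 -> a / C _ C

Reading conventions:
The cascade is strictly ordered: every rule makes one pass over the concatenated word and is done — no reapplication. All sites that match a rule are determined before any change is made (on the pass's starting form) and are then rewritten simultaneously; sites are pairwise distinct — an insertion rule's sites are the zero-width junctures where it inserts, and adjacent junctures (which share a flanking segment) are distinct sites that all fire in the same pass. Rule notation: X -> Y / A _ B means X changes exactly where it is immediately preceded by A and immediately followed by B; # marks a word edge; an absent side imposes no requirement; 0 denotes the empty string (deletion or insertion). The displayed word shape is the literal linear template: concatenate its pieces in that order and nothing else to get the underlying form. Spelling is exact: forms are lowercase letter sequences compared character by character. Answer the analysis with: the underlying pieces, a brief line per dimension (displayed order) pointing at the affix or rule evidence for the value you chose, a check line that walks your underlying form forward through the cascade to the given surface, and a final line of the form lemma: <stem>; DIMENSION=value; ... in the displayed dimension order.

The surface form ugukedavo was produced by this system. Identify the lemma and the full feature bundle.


underlying: uguk-ed-vo
GRD=mi - signalled by the affix -vo
TOR=so - signalled by the affix -ed
check: ugukedvo -> ugukedavo
lemma: uguk; GRD=mi; TOR=so


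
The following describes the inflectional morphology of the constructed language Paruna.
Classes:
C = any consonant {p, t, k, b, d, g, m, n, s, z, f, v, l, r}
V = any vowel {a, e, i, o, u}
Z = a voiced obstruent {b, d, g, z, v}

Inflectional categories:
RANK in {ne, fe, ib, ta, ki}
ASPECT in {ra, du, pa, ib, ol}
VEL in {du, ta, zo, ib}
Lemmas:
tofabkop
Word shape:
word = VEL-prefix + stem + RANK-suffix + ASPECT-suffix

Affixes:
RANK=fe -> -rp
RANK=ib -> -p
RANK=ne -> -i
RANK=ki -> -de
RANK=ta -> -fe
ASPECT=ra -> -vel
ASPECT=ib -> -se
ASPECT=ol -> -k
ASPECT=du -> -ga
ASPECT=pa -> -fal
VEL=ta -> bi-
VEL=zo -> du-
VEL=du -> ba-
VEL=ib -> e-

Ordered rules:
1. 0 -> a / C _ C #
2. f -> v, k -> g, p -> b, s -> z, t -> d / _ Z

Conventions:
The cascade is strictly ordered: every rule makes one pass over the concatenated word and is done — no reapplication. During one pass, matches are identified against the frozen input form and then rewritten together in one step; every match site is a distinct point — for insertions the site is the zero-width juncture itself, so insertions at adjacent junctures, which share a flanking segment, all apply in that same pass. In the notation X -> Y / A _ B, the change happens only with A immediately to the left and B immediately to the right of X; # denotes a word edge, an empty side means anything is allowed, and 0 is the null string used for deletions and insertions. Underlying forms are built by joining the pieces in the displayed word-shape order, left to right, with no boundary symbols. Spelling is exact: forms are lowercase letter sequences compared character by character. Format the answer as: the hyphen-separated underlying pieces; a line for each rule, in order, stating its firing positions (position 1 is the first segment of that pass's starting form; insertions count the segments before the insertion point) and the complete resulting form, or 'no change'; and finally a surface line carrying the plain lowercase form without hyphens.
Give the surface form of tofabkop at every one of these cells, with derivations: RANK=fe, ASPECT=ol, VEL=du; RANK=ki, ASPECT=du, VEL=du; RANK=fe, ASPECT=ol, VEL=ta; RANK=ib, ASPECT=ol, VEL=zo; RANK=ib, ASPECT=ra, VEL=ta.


cell RANK=fe, ASPECT=ol, VEL=du:
underlying: ba-tofabkop-rp-k
1. 0 -> a / C _ C #: inserts after position(s) 12: batofabkoprpak
2. f -> v, k -> g, p -> b, s -> z, t -> d / _ Z: no change
surface: batofabkoprpak

cell RANK=ki, ASPECT=du, VEL=du:
underlying: ba-tofabkop-de-ga
1. 0 -> a / C _ C #: no change
2. f -> v, k -> g, p -> b, s -> z, t -> d / _ Z: fires at position(s) 10: batofabkobdega
surface: batofabkobdega

cell RANK=fe, ASPECT=ol, VEL=ta:
underlying: bi-tofabkop-rp-k
1. 0 -> a / C _ C #: inserts after position(s) 12: bitofabkoprpak
2. f -> v, k -> g, p -> b, s -> z, t -> d / _ Z: no change
surface: bitofabkoprpak

cell RANK=ib, ASPECT=ol, VEL=zo:
underlying: du-tofabkop-p-k
1. 0 -> a / C _ C #: inserts after position(s) 11: dutofabkoppak
2. f -> v, k -> g, p -> b, s -> z, t -> d / _ Z: no change
surface: dutofabkoppak

cell RANK=ib, ASPECT=ra, VEL=ta:
underlying: bi-tofabkop-p-vel
1. 0 -> a / C _ C #: no change
2. f -> v, k -> g, p -> b, s -> z, t -> d / _ Z: fires at position(s) 11: bitofabkopbvel
surface: bitofabkopbvel


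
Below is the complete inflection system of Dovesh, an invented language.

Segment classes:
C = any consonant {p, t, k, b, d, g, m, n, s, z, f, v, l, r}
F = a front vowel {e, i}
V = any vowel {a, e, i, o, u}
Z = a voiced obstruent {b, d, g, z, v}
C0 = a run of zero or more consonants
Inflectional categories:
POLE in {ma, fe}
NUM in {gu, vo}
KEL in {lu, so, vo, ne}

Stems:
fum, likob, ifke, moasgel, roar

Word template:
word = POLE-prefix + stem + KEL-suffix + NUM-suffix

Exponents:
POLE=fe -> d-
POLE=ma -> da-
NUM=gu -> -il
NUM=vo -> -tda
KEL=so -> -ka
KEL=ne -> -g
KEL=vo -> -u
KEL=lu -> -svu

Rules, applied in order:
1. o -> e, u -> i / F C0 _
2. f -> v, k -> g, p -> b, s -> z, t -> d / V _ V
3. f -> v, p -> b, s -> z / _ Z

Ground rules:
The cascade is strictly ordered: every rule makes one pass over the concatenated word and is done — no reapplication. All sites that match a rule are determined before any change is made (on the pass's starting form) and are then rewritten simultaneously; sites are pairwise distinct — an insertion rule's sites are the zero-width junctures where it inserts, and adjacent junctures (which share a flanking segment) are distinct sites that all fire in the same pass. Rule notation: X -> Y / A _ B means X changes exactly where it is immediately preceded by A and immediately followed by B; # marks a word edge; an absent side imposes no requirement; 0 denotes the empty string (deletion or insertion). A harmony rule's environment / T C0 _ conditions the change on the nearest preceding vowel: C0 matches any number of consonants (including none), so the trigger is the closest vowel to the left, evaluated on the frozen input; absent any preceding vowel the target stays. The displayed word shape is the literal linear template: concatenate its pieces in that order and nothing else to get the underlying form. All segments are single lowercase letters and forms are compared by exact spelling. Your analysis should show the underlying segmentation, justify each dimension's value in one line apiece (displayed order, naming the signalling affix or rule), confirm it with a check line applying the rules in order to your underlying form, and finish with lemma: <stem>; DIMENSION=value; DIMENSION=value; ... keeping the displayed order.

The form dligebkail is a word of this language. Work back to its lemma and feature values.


underlying: d-likob-ka-il
POLE=fe - signalled by the affix d-
NUM=gu - signalled by the affix -il
KEL=so - signalled by the affix -ka
check: dlikobkail -> dlikebkail -> dligebkail -> dligebkail
lemma: likob; POLE=fe; NUM=gu; KEL=so


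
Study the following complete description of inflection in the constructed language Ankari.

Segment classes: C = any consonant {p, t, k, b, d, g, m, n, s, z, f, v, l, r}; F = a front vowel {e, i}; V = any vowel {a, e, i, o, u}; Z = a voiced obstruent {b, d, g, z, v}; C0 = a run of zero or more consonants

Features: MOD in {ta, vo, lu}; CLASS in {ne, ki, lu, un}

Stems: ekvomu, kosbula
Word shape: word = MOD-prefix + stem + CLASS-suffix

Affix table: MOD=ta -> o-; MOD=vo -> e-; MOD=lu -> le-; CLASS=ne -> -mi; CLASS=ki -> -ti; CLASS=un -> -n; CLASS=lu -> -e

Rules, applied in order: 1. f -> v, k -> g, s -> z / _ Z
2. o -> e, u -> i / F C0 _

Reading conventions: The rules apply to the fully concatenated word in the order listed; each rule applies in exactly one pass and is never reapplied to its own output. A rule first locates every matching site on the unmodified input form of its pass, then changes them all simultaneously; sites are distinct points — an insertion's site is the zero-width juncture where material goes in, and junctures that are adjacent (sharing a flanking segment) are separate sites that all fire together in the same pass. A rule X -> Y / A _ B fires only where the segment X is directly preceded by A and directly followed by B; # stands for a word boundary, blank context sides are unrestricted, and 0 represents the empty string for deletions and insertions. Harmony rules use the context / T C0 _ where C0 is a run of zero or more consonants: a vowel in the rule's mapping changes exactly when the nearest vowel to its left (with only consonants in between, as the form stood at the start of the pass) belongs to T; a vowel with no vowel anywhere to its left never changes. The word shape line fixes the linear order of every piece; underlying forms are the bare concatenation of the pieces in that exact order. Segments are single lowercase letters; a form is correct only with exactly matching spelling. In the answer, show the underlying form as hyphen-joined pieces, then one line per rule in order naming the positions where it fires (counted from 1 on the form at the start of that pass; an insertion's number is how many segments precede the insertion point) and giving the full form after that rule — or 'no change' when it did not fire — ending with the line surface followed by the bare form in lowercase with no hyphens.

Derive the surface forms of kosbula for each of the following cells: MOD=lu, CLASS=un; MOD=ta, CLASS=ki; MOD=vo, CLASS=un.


cell MOD=lu, CLASS=un:
underlying: le-kosbula-n
1. f -> v, k -> g, s -> z / _ Z: fires at position(s) 5: lekozbulan
2. o -> e, u -> i / F C0 _: fires at position(s) 4: lekezbulan
surface: lekezbulan

cell MOD=ta, CLASS=ki:
underlying: o-kosbula-ti
1. f -> v, k -> g, s -> z / _ Z: fires at position(s) 4: okozbulati
2. o -> e, u -> i / F C0 _: no change
surface: okozbulati

cell MOD=vo, CLASS=un:
underlying: e-kosbula-n
1. f -> v, k -> g, s -> z / _ Z: fires at position(s) 4: ekozbulan
2. o -> e, u -> i / F C0 _: fires at position(s) 3: ekezbulan
surface: ekezbulan
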